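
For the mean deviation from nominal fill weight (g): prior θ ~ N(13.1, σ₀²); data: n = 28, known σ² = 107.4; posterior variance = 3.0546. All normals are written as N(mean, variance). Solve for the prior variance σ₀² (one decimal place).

σ₀² = 15.0

Posterior precision equals prior precision plus data precision: 1/σ_n² = 1/σ₀² + n/σ².
So 1/σ₀² = 1/3.0546 − 28/107.4 = 0.327375 − 0.260708 = 0.066667.
Hence σ₀² = 1/0.066667 ≈ 15.0.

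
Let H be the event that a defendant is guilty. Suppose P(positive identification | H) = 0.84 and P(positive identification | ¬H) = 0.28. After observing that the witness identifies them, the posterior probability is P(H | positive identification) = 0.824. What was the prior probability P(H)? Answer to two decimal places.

P(H) = 0.61

In odds form, posterior odds = prior odds × likelihood ratio, so prior odds = posterior odds ÷ LR.
Posterior odds = 0.824/(1−0.824) = 4.6818. LR = 0.84/0.28 = 3.0000.
Prior odds = 4.6818/3.0000 = 1.5606, so P(H) = 1.5606/(1+1.5606) ≈ 0.61.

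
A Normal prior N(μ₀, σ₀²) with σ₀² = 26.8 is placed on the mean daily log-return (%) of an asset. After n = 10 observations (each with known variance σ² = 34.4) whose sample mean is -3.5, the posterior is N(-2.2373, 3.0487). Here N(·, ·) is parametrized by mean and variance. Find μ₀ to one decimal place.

μ₀ = 7.6

With known observation variance, the Normal–Normal posterior has precision τ_n = τ₀ + n/σ² and mean μ_n = (τ₀μ₀ + (n/σ²)x̄)/τ_n.
Here τ₀ = 1/26.8 = 0.037313 and τ_data = 10/34.4 = 0.290698, so τ_n = 0.328011.
Rearranging for μ₀: μ₀ = (μ_n·τ_n − τ_data·x̄)/τ₀ = (-2.2373·0.328011 − 0.290698·-3.5) / 0.037313 = 0.283584/0.037313 ≈ 7.6.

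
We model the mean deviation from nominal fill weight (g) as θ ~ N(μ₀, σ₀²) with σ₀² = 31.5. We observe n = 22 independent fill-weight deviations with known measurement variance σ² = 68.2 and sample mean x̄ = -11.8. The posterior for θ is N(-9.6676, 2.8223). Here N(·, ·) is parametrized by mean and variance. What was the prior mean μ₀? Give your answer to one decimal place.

With known observation variance, the Normal–Normal posterior has precision τ_n = τ₀ + n/σ² and mean μ_n = (τ₀μ₀ + (n/σ²)x̄)/τ_n.
Here τ₀ = 1/31.5 = 0.031746 and τ_data = 22/68.2 = 0.322581, so τ_n = 0.354327.
Rearranging for μ₀: μ₀ = (μ_n·τ_n − τ_data·x̄)/τ₀ = (-9.6676·0.354327 − 0.322581·-11.8) / 0.031746 = 0.380964/0.031746 ≈ 12.0.

μ₀ = 12.0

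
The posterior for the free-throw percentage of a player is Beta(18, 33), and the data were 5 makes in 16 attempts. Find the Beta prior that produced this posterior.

Beta(13, 22)

Beta is conjugate to the binomial likelihood: posterior = Beta(a+s, b+f).
So a = 18 − 5 = 13 and b = 33 − 11 = 22.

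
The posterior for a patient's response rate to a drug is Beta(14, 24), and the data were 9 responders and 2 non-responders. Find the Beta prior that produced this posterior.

Under Beta–binomial conjugacy the posterior parameters are (α+s, β+f).
So α = 14 − 9 = 5 and β = 24 − 2 = 22.

Beta(5, 22)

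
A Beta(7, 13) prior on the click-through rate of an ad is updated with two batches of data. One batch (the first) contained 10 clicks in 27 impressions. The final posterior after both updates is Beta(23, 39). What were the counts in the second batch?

Sequential conjugate updates are equivalent to a single update on the pooled data, so total successes = posterior α − prior α and total failures = posterior β − prior β.
Total across both batches: 23−7=16 clicks, 39−13=26 non-clicks.
Subtract the first batch: 16−10=6 clicks and 26−17=9 non-clicks.

6 clicks and 9 non-clicks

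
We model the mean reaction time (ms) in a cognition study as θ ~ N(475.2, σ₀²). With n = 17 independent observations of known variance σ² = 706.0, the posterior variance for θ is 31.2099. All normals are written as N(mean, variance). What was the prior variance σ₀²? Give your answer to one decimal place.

σ₀² = 125.6

Posterior precision equals prior precision plus data precision: 1/σ_n² = 1/σ₀² + n/σ².
So 1/σ₀² = 1/31.2099 − 17/706.0 = 0.032041 − 0.024079 = 0.007962.
Hence σ₀² = 1/0.007962 ≈ 125.6.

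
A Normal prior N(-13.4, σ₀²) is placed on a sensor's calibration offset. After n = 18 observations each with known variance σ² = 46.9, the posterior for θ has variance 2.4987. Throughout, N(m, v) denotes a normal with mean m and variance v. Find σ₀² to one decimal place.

σ₀² = 60.9

For the Normal–Normal model with known σ², precisions add: τ_n = τ₀ + n/σ².
So 1/σ₀² = 1/2.4987 − 18/46.9 = 0.400208 − 0.383795 = 0.016413.
Hence σ₀² = 1/0.016413 ≈ 60.9.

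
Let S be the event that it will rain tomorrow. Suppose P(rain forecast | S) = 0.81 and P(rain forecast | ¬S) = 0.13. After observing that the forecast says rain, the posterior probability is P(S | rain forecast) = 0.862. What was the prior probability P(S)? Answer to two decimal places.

P(S) = 0.50

Bayes' rule in odds form gives O(S|E) = O(S)·[P(E|S)/P(E|¬S)], hence O(S) = O(S|E)/LR.
Posterior odds = 0.862/(1−0.862) = 6.2464. LR = 0.81/0.13 = 6.2308.
Prior odds = 6.2464/6.2308 = 1.0025, so P(S) = 1.0025/(1+1.0025) ≈ 0.50.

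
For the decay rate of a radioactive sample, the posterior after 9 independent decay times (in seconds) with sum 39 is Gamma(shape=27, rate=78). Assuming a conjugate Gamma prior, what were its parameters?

Gamma(shape=18, rate=39)

Gamma–exponential conjugacy: posterior shape = α + n, posterior rate = β + Σtᵢ.
So α = 27 − 9 = 18 and β = 78 − 39 = 39.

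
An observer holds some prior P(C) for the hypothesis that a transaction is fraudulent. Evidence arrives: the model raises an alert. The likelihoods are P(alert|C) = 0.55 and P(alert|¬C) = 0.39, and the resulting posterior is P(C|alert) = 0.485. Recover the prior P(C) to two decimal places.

P(C) = 0.40

Bayes' rule in odds form gives O(C|E) = O(C)·[P(E|C)/P(E|¬C)], hence O(C) = O(C|E)/LR.
Posterior odds = 0.485/(1−0.485) = 0.9417. LR = 0.55/0.39 = 1.4103.
Prior odds = 0.9417/1.4103 = 0.6677, so P(C) = 0.6677/(1+0.6677) ≈ 0.40.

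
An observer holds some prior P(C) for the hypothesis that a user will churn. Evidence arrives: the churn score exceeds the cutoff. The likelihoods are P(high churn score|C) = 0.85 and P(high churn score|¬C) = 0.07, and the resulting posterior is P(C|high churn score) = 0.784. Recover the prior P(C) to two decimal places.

In odds form, posterior odds = prior odds × likelihood ratio, so prior odds = posterior odds ÷ LR.
Posterior odds = 0.784/(1−0.784) = 3.6296. LR = 0.85/0.07 = 12.1429.
Prior odds = 3.6296/12.1429 = 0.2989, so P(C) = 0.2989/(1+0.2989) ≈ 0.23.

P(C) = 0.23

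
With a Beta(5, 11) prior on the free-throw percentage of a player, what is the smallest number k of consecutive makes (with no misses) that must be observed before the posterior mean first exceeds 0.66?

k = 17

After k makes and 0 misses the posterior is Beta(5+k, 11), with mean (5+k)/(5+11+k).
Set (5+k)/(16+k) > 0.66 and solve: k > (0.66·16 − 5)/(1 − 0.66) = 16.353.
The smallest integer exceeding 16.353 is 17, and checking k=17: (22)/(33) = 0.6667 > 0.66.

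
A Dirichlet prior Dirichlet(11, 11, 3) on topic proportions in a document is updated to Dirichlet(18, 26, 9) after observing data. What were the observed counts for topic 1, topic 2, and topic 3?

counts (7, 15, 6)

For a Dirichlet(α) prior with multinomial counts c, the posterior is Dirichlet(α + c) componentwise.
Counts are posterior − prior componentwise: 18−11=7, 26−11=15, 9−3=6.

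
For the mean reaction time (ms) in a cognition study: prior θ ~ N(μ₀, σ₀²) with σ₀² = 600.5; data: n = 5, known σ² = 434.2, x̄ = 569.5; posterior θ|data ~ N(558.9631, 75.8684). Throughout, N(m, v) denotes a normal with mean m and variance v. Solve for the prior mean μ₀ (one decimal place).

μ₀ = 486.1

The posterior mean is a precision-weighted average: μ_n = (τ₀μ₀ + τ_data·x̄)/(τ₀+τ_data), with τ₀=1/σ₀² and τ_data=n/σ².
Here τ₀ = 1/600.5 = 0.001665 and τ_data = 5/434.2 = 0.011515, so τ_n = 0.013180.
Rearranging for μ₀: μ₀ = (μ_n·τ_n − τ_data·x̄)/τ₀ = (558.9631·0.013180 − 0.011515·569.5) / 0.001665 = 0.809341/0.001665 ≈ 486.1.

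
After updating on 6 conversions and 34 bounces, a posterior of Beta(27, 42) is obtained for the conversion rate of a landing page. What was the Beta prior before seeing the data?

Beta(21, 8)

Under Beta–binomial conjugacy the posterior parameters are (α+s, β+f).
Subtract the data counts: 27−6=21, 42−34=8.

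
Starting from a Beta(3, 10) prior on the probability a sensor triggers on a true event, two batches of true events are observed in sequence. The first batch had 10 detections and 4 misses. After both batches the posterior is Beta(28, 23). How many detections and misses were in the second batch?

15 detections and 9 misses

Sequential conjugate updates are equivalent to a single update on the pooled data, so total successes = posterior α − prior α and total failures = posterior β − prior β.
Total across both batches: 28−3=25 detections, 23−10=13 misses.
Subtract the first batch: 25−10=15 detections and 13−4=9 misses.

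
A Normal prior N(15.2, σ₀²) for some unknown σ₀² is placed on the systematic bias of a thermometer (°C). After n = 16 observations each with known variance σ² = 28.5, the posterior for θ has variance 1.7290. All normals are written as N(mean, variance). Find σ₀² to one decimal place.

σ₀² = 58.9

Posterior precision equals prior precision plus data precision: 1/σ_n² = 1/σ₀² + n/σ².
So 1/σ₀² = 1/1.7290 − 16/28.5 = 0.578369 − 0.561404 = 0.016965.
Hence σ₀² = 1/0.016965 ≈ 58.9.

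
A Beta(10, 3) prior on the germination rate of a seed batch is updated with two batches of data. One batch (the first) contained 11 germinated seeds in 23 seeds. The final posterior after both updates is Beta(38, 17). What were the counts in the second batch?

Sequential conjugate updates are equivalent to a single update on the pooled data, so total successes = posterior α − prior α and total failures = posterior β − prior β.
Total across both batches: 38−10=28 germinated seeds, 17−3=14 non-germinating seeds.
Subtract the first batch: 28−11=17 germinated seeds and 14−12=2 non-germinating seeds.

17 germinated seeds and 2 non-germinating seeds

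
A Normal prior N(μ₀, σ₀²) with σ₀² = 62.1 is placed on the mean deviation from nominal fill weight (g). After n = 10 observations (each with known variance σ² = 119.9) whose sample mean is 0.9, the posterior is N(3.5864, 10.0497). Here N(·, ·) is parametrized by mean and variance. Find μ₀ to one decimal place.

μ₀ = 17.5

With known observation variance, the Normal–Normal posterior has precision τ_n = τ₀ + n/σ² and mean μ_n = (τ₀μ₀ + (n/σ²)x̄)/τ_n.
Here τ₀ = 1/62.1 = 0.016103 and τ_data = 10/119.9 = 0.083403, so τ_n = 0.099506.
Rearranging for μ₀: μ₀ = (μ_n·τ_n − τ_data·x̄)/τ₀ = (3.5864·0.099506 − 0.083403·0.9) / 0.016103 = 0.281806/0.016103 ≈ 17.5.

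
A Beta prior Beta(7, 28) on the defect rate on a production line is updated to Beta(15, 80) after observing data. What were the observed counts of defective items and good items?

Beta is conjugate to the binomial likelihood: posterior = Beta(α+s, β+f).
Match parameters: s=15−7=8, f=80−28=52.

8 defective items and 52 good items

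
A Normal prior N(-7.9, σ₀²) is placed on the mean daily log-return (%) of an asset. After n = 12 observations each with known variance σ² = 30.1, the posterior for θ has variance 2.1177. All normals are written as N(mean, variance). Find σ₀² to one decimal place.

Posterior precision equals prior precision plus data precision: 1/σ_n² = 1/σ₀² + n/σ².
So 1/σ₀² = 1/2.1177 − 12/30.1 = 0.472210 − 0.398671 = 0.073539.
Hence σ₀² = 1/0.073539 ≈ 13.6.

σ₀² = 13.6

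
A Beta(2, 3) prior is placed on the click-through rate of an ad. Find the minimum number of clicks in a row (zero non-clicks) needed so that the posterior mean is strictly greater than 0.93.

After k clicks and 0 non-clicks the posterior is Beta(2+k, 3), with mean (2+k)/(2+3+k).
Set (2+k)/(5+k) > 0.93 and solve: k > (0.93·5 − 2)/(1 − 0.93) = 37.857.
The smallest integer exceeding 37.857 is 38, and checking k=38: (40)/(43) = 0.9302 > 0.93.

k = 38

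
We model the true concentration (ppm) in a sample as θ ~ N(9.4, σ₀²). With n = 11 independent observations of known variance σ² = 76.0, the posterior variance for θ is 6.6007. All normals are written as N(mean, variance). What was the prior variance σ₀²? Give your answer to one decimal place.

Posterior precision equals prior precision plus data precision: 1/σ_n² = 1/σ₀² + n/σ².
So 1/σ₀² = 1/6.6007 − 11/76.0 = 0.151499 − 0.144737 = 0.006762.
Hence σ₀² = 1/0.006762 ≈ 147.9.

σ₀² = 147.9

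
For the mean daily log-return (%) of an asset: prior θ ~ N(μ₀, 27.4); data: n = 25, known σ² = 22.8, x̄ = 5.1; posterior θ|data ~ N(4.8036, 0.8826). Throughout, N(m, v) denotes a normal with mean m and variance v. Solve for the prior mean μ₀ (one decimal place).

With known observation variance, the Normal–Normal posterior has precision τ_n = τ₀ + n/σ² and mean μ_n = (τ₀μ₀ + (n/σ²)x̄)/τ_n.
Here τ₀ = 1/27.4 = 0.036496 and τ_data = 25/22.8 = 1.096491, so τ_n = 1.132987.
Rearranging for μ₀: μ₀ = (μ_n·τ_n − τ_data·x̄)/τ₀ = (4.8036·1.132987 − 1.096491·5.1) / 0.036496 = -0.149688/0.036496 ≈ -4.1.

μ₀ = -4.1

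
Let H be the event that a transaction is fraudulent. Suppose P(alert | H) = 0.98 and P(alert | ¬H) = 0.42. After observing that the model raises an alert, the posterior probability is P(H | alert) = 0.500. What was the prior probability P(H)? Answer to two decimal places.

P(H) = 0.30

In odds form, posterior odds = prior odds × likelihood ratio, so prior odds = posterior odds ÷ LR.
Posterior odds = 0.500/(1−0.500) = 1.0000. LR = 0.98/0.42 = 2.3333.
Prior odds = 1.0000/2.3333 = 0.4286, so P(H) = 0.4286/(1+0.4286) ≈ 0.30.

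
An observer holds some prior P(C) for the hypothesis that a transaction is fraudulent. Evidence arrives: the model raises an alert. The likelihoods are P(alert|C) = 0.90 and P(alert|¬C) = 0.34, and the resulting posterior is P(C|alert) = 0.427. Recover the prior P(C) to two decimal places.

In odds form, posterior odds = prior odds × likelihood ratio, so prior odds = posterior odds ÷ LR.
Posterior odds = 0.427/(1−0.427) = 0.7452. LR = 0.90/0.34 = 2.6471.
Prior odds = 0.7452/2.6471 = 0.2815, so P(C) = 0.2815/(1+0.2815) ≈ 0.22.

P(C) = 0.22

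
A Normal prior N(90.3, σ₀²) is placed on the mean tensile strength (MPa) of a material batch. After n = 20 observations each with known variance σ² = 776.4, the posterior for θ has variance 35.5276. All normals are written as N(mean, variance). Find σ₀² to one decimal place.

σ₀² = 418.9

Posterior precision equals prior precision plus data precision: 1/σ_n² = 1/σ₀² + n/σ².
So 1/σ₀² = 1/35.5276 − 20/776.4 = 0.028147 − 0.025760 = 0.002387.
Hence σ₀² = 1/0.002387 ≈ 418.9.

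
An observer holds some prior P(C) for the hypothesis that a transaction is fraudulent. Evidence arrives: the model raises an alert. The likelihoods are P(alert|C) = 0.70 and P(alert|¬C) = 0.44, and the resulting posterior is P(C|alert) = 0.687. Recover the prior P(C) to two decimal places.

Bayes' rule in odds form gives O(C|E) = O(C)·[P(E|C)/P(E|¬C)], hence O(C) = O(C|E)/LR.
Posterior odds = 0.687/(1−0.687) = 2.1949. LR = 0.70/0.44 = 1.5909.
Prior odds = 2.1949/1.5909 = 1.3797, so P(C) = 1.3797/(1+1.3797) ≈ 0.58.

P(C) = 0.58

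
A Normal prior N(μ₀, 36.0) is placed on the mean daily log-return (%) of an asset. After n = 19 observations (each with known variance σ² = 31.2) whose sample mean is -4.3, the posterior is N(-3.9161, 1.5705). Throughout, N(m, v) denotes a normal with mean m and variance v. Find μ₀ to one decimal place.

μ₀ = 4.5

The posterior mean is a precision-weighted average: μ_n = (τ₀μ₀ + τ_data·x̄)/(τ₀+τ_data), with τ₀=1/σ₀² and τ_data=n/σ².
Here τ₀ = 1/36.0 = 0.027778 and τ_data = 19/31.2 = 0.608974, so τ_n = 0.636752.
Rearranging for μ₀: μ₀ = (μ_n·τ_n − τ_data·x̄)/τ₀ = (-3.9161·0.636752 − 0.608974·-4.3) / 0.027778 = 0.125004/0.027778 ≈ 4.5.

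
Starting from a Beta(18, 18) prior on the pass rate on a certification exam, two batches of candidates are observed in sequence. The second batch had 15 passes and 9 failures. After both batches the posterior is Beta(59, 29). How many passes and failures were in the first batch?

26 passes and 2 failures

Because Beta–binomial updating is additive in the counts, the combined data contributed (α_post−α_prior, β_post−β_prior) successes and failures.
Total across both batches: 59−18=41 passes, 29−18=11 failures.
Subtract the second batch: 41−15=26 passes and 11−9=2 failures.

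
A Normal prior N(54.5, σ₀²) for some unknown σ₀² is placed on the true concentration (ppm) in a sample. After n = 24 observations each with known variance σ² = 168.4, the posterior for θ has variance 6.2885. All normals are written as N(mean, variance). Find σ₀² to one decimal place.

For the Normal–Normal model with known σ², precisions add: τ_n = τ₀ + n/σ².
So 1/σ₀² = 1/6.2885 − 24/168.4 = 0.159020 − 0.142518 = 0.016502.
Hence σ₀² = 1/0.016502 ≈ 60.6.

σ₀² = 60.6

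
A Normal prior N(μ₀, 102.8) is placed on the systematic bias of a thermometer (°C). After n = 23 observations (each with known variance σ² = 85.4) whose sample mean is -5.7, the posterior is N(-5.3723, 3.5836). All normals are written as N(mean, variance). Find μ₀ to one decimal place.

μ₀ = 3.7

The posterior mean is a precision-weighted average: μ_n = (τ₀μ₀ + τ_data·x̄)/(τ₀+τ_data), with τ₀=1/σ₀² and τ_data=n/σ².
Here τ₀ = 1/102.8 = 0.009728 and τ_data = 23/85.4 = 0.269321, so τ_n = 0.279049.
Rearranging for μ₀: μ₀ = (μ_n·τ_n − τ_data·x̄)/τ₀ = (-5.3723·0.279049 − 0.269321·-5.7) / 0.009728 = 0.035995/0.009728 ≈ 3.7.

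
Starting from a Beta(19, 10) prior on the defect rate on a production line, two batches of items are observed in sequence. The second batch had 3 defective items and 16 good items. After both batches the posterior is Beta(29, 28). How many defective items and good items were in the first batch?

7 defective items and 2 good items

Sequential conjugate updates are equivalent to a single update on the pooled data, so total successes = posterior α − prior α and total failures = posterior β − prior β.
Total across both batches: 29−19=10 defective items, 28−10=18 good items.
Subtract the second batch: 10−3=7 defective items and 18−16=2 good items.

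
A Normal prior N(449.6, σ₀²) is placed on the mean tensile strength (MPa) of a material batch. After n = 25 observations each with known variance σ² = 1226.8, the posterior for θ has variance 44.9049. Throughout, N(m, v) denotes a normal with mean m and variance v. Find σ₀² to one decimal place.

σ₀² = 528.8

Posterior precision equals prior precision plus data precision: 1/σ_n² = 1/σ₀² + n/σ².
So 1/σ₀² = 1/44.9049 − 25/1226.8 = 0.022269 − 0.020378 = 0.001891.
Hence σ₀² = 1/0.001891 ≈ 528.8.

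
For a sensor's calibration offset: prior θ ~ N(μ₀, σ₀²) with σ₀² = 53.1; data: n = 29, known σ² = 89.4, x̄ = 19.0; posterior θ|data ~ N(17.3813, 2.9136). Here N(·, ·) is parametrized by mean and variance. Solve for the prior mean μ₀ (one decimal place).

μ₀ = -10.5

The posterior mean is a precision-weighted average: μ_n = (τ₀μ₀ + τ_data·x̄)/(τ₀+τ_data), with τ₀=1/σ₀² and τ_data=n/σ².
Here τ₀ = 1/53.1 = 0.018832 and τ_data = 29/89.4 = 0.324385, so τ_n = 0.343217.
Rearranging for μ₀: μ₀ = (μ_n·τ_n − τ_data·x̄)/τ₀ = (17.3813·0.343217 − 0.324385·19.0) / 0.018832 = -0.197757/0.018832 ≈ -10.5.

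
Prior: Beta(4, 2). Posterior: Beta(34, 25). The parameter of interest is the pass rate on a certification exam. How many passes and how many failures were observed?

Under Beta–binomial conjugacy the posterior parameters are (α+s, β+f).
So s = 34 − 4 = 30 and f = 25 − 2 = 23.

30 passes and 23 failures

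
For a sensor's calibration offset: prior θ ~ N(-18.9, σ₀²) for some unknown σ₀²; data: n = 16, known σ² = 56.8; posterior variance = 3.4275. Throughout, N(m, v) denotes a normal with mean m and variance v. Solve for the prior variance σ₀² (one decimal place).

For the Normal–Normal model with known σ², precisions add: τ_n = τ₀ + n/σ².
So 1/σ₀² = 1/3.4275 − 16/56.8 = 0.291758 − 0.281690 = 0.010068.
Hence σ₀² = 1/0.010068 ≈ 99.3.

σ₀² = 99.3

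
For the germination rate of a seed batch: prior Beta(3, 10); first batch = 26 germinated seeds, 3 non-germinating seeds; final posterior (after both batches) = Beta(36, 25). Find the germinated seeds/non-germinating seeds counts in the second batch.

Because Beta–binomial updating is additive in the counts, the combined data contributed (α_post−α_prior, β_post−β_prior) successes and failures.
Total across both batches: 36−3=33 germinated seeds, 25−10=15 non-germinating seeds.
Subtract the first batch: 33−26=7 germinated seeds and 15−3=12 non-germinating seeds.

7 germinated seeds and 12 non-germinating seeds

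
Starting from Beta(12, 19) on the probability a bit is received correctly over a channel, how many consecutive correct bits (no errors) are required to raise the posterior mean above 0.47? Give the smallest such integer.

k = 5

After k correct bits and 0 errors the posterior is Beta(12+k, 19), with mean (12+k)/(12+19+k).
Set (12+k)/(31+k) > 0.47 and solve: k > (0.47·31 − 12)/(1 − 0.47) = 4.849.
The smallest integer exceeding 4.849 is 5, and checking k=5: (17)/(36) = 0.4722 > 0.47.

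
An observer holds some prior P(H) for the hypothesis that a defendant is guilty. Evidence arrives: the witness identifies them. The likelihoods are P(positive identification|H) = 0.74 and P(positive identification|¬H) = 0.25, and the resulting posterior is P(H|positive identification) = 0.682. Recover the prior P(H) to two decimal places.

P(H) = 0.42

Bayes' rule in odds form gives O(H|E) = O(H)·[P(E|H)/P(E|¬H)], hence O(H) = O(H|E)/LR.
Posterior odds = 0.682/(1−0.682) = 2.1447. LR = 0.74/0.25 = 2.9600.
Prior odds = 2.1447/2.9600 = 0.7246, so P(H) = 0.7246/(1+0.7246) ≈ 0.42.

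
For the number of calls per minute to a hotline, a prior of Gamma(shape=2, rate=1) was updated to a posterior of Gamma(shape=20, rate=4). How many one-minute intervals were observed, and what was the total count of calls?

Gamma–Poisson conjugacy: posterior shape = α + Σxᵢ, posterior rate = β + n.
Matching: Σxᵢ = 20 − 2 = 18 and n = 4 − 1 = 3.

n = 3 one-minute intervals with total 18 calls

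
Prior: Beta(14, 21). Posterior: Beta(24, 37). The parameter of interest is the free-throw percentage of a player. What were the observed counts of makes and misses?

Under Beta–binomial conjugacy the posterior parameters are (α+s, β+f).
Match parameters: s=24−14=10, f=37−21=16.

10 makes and 16 misses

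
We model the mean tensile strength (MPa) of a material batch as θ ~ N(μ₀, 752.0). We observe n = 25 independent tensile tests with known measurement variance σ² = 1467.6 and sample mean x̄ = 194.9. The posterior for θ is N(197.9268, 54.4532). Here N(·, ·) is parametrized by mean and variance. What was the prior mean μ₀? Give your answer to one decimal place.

With known observation variance, the Normal–Normal posterior has precision τ_n = τ₀ + n/σ² and mean μ_n = (τ₀μ₀ + (n/σ²)x̄)/τ_n.
Here τ₀ = 1/752.0 = 0.001330 and τ_data = 25/1467.6 = 0.017035, so τ_n = 0.018365.
Rearranging for μ₀: μ₀ = (μ_n·τ_n − τ_data·x̄)/τ₀ = (197.9268·0.018365 − 0.017035·194.9) / 0.001330 = 0.314804/0.001330 ≈ 236.7.

μ₀ = 236.7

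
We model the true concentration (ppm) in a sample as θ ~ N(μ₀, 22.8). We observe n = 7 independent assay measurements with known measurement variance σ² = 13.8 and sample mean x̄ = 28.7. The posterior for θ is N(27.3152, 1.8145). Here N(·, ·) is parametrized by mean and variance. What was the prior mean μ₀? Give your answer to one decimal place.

With known observation variance, the Normal–Normal posterior has precision τ_n = τ₀ + n/σ² and mean μ_n = (τ₀μ₀ + (n/σ²)x̄)/τ_n.
Here τ₀ = 1/22.8 = 0.043860 and τ_data = 7/13.8 = 0.507246, so τ_n = 0.551106.
Rearranging for μ₀: μ₀ = (μ_n·τ_n − τ_data·x̄)/τ₀ = (27.3152·0.551106 − 0.507246·28.7) / 0.043860 = 0.495610/0.043860 ≈ 11.3.

μ₀ = 11.3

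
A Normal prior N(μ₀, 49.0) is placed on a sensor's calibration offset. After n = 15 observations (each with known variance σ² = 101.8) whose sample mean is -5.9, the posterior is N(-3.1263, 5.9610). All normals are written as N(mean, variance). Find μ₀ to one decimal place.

μ₀ = 16.9

The posterior mean is a precision-weighted average: μ_n = (τ₀μ₀ + τ_data·x̄)/(τ₀+τ_data), with τ₀=1/σ₀² and τ_data=n/σ².
Here τ₀ = 1/49.0 = 0.020408 and τ_data = 15/101.8 = 0.147348, so τ_n = 0.167756.
Rearranging for μ₀: μ₀ = (μ_n·τ_n − τ_data·x̄)/τ₀ = (-3.1263·0.167756 − 0.147348·-5.9) / 0.020408 = 0.344898/0.020408 ≈ 16.9.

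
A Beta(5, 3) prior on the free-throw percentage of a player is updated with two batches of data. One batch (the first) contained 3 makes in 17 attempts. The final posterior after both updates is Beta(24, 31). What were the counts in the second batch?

16 makes and 14 misses

Because Beta–binomial updating is additive in the counts, the combined data contributed (α_post−α_prior, β_post−β_prior) successes and failures.
Total across both batches: 24−5=19 makes, 31−3=28 misses.
Subtract the first batch: 19−3=16 makes and 28−14=14 misses.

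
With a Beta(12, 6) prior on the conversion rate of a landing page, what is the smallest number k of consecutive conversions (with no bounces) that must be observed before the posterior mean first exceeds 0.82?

After k conversions and 0 bounces the posterior is Beta(12+k, 6), with mean (12+k)/(12+6+k).
Set (12+k)/(18+k) > 0.82 and solve: k > (0.82·18 − 12)/(1 − 0.82) = 15.333.
The smallest integer exceeding 15.333 is 16.

k = 16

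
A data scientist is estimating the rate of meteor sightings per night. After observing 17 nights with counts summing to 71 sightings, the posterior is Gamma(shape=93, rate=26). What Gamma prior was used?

Gamma–Poisson conjugacy: posterior shape = α + Σxᵢ, posterior rate = β + n.
So α = 93 − 71 = 22 and β = 26 − 17 = 9.

Gamma(shape=22, rate=9)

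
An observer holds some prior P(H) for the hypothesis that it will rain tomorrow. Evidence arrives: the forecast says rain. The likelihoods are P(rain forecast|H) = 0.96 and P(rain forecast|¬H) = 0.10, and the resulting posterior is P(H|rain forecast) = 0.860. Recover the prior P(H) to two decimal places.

P(H) = 0.39

Bayes' rule in odds form gives O(H|E) = O(H)·[P(E|H)/P(E|¬H)], hence O(H) = O(H|E)/LR.
Posterior odds = 0.860/(1−0.860) = 6.1429. LR = 0.96/0.10 = 9.6000.
Prior odds = 6.1429/9.6000 = 0.6399, so P(H) = 0.6399/(1+0.6399) ≈ 0.39.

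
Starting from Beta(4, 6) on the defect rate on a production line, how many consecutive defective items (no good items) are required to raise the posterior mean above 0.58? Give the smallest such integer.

k = 5

After k defective items and 0 good items the posterior is Beta(4+k, 6), with mean (4+k)/(4+6+k).
Set (4+k)/(10+k) > 0.58 and solve: k > (0.58·10 − 4)/(1 − 0.58) = 4.286.
The smallest integer exceeding 4.286 is 5, and checking k=5: (9)/(15) = 0.6000 > 0.58.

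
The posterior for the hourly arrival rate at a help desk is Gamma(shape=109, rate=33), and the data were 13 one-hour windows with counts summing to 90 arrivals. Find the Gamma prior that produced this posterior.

Gamma(shape=19, rate=20)

Gamma–Poisson conjugacy: posterior shape = α + Σxᵢ, posterior rate = β + n.
So α = 109 − 90 = 19 and β = 33 − 13 = 20.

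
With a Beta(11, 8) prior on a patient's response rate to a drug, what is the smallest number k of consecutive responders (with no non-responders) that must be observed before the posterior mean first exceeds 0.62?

After k responders and 0 non-responders the posterior is Beta(11+k, 8), with mean (11+k)/(11+8+k).
Set (11+k)/(19+k) > 0.62 and solve: k > (0.62·19 − 11)/(1 − 0.62) = 2.053.
The smallest integer exceeding 2.053 is 3, and checking k=3: (14)/(22) = 0.6364 > 0.62.

k = 3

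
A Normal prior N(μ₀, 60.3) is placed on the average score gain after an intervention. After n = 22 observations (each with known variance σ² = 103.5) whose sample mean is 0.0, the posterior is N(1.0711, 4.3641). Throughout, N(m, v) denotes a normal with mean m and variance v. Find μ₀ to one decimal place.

With known observation variance, the Normal–Normal posterior has precision τ_n = τ₀ + n/σ² and mean μ_n = (τ₀μ₀ + (n/σ²)x̄)/τ_n.
Here τ₀ = 1/60.3 = 0.016584 and τ_data = 22/103.5 = 0.212560, so τ_n = 0.229144.
Rearranging for μ₀: μ₀ = (μ_n·τ_n − τ_data·x̄)/τ₀ = (1.0711·0.229144 − 0.212560·0.0) / 0.016584 = 0.245436/0.016584 ≈ 14.8.

μ₀ = 14.8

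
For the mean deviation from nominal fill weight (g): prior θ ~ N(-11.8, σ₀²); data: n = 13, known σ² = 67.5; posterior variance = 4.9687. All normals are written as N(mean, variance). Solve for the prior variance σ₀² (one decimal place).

Posterior precision equals prior precision plus data precision: 1/σ_n² = 1/σ₀² + n/σ².
So 1/σ₀² = 1/4.9687 − 13/67.5 = 0.201260 − 0.192593 = 0.008667.
Hence σ₀² = 1/0.008667 ≈ 115.4.

σ₀² = 115.4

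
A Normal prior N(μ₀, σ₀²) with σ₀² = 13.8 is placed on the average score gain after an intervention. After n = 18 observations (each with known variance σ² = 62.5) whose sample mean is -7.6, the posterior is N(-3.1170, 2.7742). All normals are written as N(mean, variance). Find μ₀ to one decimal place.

μ₀ = 14.7

With known observation variance, the Normal–Normal posterior has precision τ_n = τ₀ + n/σ² and mean μ_n = (τ₀μ₀ + (n/σ²)x̄)/τ_n.
Here τ₀ = 1/13.8 = 0.072464 and τ_data = 18/62.5 = 0.288000, so τ_n = 0.360464.
Rearranging for μ₀: μ₀ = (μ_n·τ_n − τ_data·x̄)/τ₀ = (-3.1170·0.360464 − 0.288000·-7.6) / 0.072464 = 1.065234/0.072464 ≈ 14.7.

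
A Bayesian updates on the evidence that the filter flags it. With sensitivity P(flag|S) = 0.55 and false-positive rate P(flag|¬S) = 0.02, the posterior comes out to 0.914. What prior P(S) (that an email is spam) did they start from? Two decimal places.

In odds form, posterior odds = prior odds × likelihood ratio, so prior odds = posterior odds ÷ LR.
Posterior odds = 0.914/(1−0.914) = 10.6279. LR = 0.55/0.02 = 27.5000.
Prior odds = 10.6279/27.5000 = 0.3865, so P(S) = 0.3865/(1+0.3865) ≈ 0.28.

P(S) = 0.28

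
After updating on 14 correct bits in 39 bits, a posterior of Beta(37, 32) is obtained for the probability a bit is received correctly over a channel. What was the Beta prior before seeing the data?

Under Beta–binomial conjugacy the posterior parameters are (a+s, b+f).
Subtract the data counts: 37−14=23, 32−25=7.

Beta(23, 7)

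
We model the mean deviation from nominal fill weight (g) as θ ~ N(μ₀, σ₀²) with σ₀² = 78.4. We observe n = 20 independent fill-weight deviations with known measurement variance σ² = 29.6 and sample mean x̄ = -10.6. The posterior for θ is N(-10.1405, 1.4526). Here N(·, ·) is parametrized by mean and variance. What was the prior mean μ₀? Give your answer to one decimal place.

With known observation variance, the Normal–Normal posterior has precision τ_n = τ₀ + n/σ² and mean μ_n = (τ₀μ₀ + (n/σ²)x̄)/τ_n.
Here τ₀ = 1/78.4 = 0.012755 and τ_data = 20/29.6 = 0.675676, so τ_n = 0.688431.
Rearranging for μ₀: μ₀ = (μ_n·τ_n − τ_data·x̄)/τ₀ = (-10.1405·0.688431 − 0.675676·-10.6) / 0.012755 = 0.181131/0.012755 ≈ 14.2.

μ₀ = 14.2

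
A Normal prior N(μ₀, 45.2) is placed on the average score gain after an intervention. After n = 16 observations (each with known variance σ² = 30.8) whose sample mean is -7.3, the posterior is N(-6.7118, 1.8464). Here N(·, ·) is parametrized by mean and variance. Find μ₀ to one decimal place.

The posterior mean is a precision-weighted average: μ_n = (τ₀μ₀ + τ_data·x̄)/(τ₀+τ_data), with τ₀=1/σ₀² and τ_data=n/σ².
Here τ₀ = 1/45.2 = 0.022124 and τ_data = 16/30.8 = 0.519481, so τ_n = 0.541605.
Rearranging for μ₀: μ₀ = (μ_n·τ_n − τ_data·x̄)/τ₀ = (-6.7118·0.541605 − 0.519481·-7.3) / 0.022124 = 0.157067/0.022124 ≈ 7.1.

μ₀ = 7.1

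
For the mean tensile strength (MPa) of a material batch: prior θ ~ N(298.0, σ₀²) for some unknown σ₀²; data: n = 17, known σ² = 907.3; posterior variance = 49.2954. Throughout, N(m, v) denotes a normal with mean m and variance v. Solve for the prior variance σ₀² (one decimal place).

For the Normal–Normal model with known σ², precisions add: τ_n = τ₀ + n/σ².
So 1/σ₀² = 1/49.2954 − 17/907.3 = 0.020286 − 0.018737 = 0.001549.
Hence σ₀² = 1/0.001549 ≈ 645.6.

σ₀² = 645.6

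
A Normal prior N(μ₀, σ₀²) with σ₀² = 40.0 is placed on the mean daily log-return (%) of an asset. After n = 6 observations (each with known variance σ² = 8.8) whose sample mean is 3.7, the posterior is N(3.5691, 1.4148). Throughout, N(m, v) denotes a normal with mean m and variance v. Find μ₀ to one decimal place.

The posterior mean is a precision-weighted average: μ_n = (τ₀μ₀ + τ_data·x̄)/(τ₀+τ_data), with τ₀=1/σ₀² and τ_data=n/σ².
Here τ₀ = 1/40.0 = 0.025000 and τ_data = 6/8.8 = 0.681818, so τ_n = 0.706818.
Rearranging for μ₀: μ₀ = (μ_n·τ_n − τ_data·x̄)/τ₀ = (3.5691·0.706818 − 0.681818·3.7) / 0.025000 = -0.000022/0.025000 ≈ 0.0.

μ₀ = 0.0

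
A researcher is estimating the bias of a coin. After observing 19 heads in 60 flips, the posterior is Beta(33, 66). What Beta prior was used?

A Beta(α, β) prior with s successes and f failures in binomial data gives a Beta(α+s, β+f) posterior.
So α = 33 − 19 = 14 and β = 66 − 41 = 25.

Beta(14, 25)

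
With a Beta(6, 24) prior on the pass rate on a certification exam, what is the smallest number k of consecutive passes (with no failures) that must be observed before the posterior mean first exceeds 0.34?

k = 7

After k passes and 0 failures the posterior is Beta(6+k, 24), with mean (6+k)/(6+24+k).
Set (6+k)/(30+k) > 0.34 and solve: k > (0.34·30 − 6)/(1 − 0.34) = 6.364.
The smallest integer exceeding 6.364 is 7.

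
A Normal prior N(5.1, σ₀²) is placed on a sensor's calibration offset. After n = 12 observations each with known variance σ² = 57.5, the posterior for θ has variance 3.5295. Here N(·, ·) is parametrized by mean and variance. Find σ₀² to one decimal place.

Posterior precision equals prior precision plus data precision: 1/σ_n² = 1/σ₀² + n/σ².
So 1/σ₀² = 1/3.5295 − 12/57.5 = 0.283326 − 0.208696 = 0.074630.
Hence σ₀² = 1/0.074630 ≈ 13.4.

σ₀² = 13.4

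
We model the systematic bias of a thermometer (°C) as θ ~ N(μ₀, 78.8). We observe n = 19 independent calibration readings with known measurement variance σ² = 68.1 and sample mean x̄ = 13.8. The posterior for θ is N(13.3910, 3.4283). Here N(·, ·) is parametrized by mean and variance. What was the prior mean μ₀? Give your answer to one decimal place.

The posterior mean is a precision-weighted average: μ_n = (τ₀μ₀ + τ_data·x̄)/(τ₀+τ_data), with τ₀=1/σ₀² and τ_data=n/σ².
Here τ₀ = 1/78.8 = 0.012690 and τ_data = 19/68.1 = 0.279001, so τ_n = 0.291691.
Rearranging for μ₀: μ₀ = (μ_n·τ_n − τ_data·x̄)/τ₀ = (13.3910·0.291691 − 0.279001·13.8) / 0.012690 = 0.055820/0.012690 ≈ 4.4.

μ₀ = 4.4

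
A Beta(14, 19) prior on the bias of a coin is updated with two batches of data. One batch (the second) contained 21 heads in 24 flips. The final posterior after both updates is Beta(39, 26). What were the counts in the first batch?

4 heads and 4 tails

Because Beta–binomial updating is additive in the counts, the combined data contributed (α_post−α_prior, β_post−β_prior) successes and failures.
Total across both batches: 39−14=25 heads, 26−19=7 tails.
Subtract the second batch: 25−21=4 heads and 7−3=4 tails.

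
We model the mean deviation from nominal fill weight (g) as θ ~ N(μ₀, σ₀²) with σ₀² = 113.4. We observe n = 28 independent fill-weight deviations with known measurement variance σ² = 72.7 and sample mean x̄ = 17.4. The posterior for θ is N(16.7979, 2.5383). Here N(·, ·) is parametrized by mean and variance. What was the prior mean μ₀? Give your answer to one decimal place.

The posterior mean is a precision-weighted average: μ_n = (τ₀μ₀ + τ_data·x̄)/(τ₀+τ_data), with τ₀=1/σ₀² and τ_data=n/σ².
Here τ₀ = 1/113.4 = 0.008818 and τ_data = 28/72.7 = 0.385144, so τ_n = 0.393962.
Rearranging for μ₀: μ₀ = (μ_n·τ_n − τ_data·x̄)/τ₀ = (16.7979·0.393962 − 0.385144·17.4) / 0.008818 = -0.083771/0.008818 ≈ -9.5.

μ₀ = -9.5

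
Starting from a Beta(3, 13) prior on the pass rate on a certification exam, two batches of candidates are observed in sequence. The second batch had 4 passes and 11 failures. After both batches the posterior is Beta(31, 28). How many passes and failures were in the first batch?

Because Beta–binomial updating is additive in the counts, the combined data contributed (α_post−α_prior, β_post−β_prior) successes and failures.
Total across both batches: 31−3=28 passes, 28−13=15 failures.
Subtract the second batch: 28−4=24 passes and 15−11=4 failures.

24 passes and 4 failures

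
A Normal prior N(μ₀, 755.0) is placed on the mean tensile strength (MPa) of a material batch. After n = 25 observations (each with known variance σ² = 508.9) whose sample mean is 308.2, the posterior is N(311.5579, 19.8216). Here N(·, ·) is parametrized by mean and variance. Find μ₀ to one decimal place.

μ₀ = 436.1

With known observation variance, the Normal–Normal posterior has precision τ_n = τ₀ + n/σ² and mean μ_n = (τ₀μ₀ + (n/σ²)x̄)/τ_n.
Here τ₀ = 1/755.0 = 0.001325 and τ_data = 25/508.9 = 0.049126, so τ_n = 0.050451.
Rearranging for μ₀: μ₀ = (μ_n·τ_n − τ_data·x̄)/τ₀ = (311.5579·0.050451 − 0.049126·308.2) / 0.001325 = 0.577774/0.001325 ≈ 436.1.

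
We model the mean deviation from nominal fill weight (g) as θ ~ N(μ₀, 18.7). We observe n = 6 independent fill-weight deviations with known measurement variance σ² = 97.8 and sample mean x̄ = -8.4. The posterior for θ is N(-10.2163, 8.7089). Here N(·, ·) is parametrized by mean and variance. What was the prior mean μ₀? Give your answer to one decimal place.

μ₀ = -12.3

With known observation variance, the Normal–Normal posterior has precision τ_n = τ₀ + n/σ² and mean μ_n = (τ₀μ₀ + (n/σ²)x̄)/τ_n.
Here τ₀ = 1/18.7 = 0.053476 and τ_data = 6/97.8 = 0.061350, so τ_n = 0.114826.
Rearranging for μ₀: μ₀ = (μ_n·τ_n − τ_data·x̄)/τ₀ = (-10.2163·0.114826 − 0.061350·-8.4) / 0.053476 = -0.657757/0.053476 ≈ -12.3.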